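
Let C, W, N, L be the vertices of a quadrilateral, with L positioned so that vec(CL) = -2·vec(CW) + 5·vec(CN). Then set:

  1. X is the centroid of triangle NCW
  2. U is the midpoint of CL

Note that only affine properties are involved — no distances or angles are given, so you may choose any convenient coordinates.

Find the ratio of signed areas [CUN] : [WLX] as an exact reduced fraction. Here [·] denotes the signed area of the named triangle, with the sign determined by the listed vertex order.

[CUN]:[WLX] = -3/7

Set C = (0, 0), W = (1, 0), N = (0, 1), L = (-2, 5); any affine frame gives the same invariant.
1. X is the centroid of triangle NCW ⇒ X = (1/3, 1/3)
2. U is the midpoint of CL ⇒ U = (-1, 5/2)
2·[CUN] = -1, 2·[WLX] = 7/3
[CUN]:[WLX] = -1:7/3 = -3/7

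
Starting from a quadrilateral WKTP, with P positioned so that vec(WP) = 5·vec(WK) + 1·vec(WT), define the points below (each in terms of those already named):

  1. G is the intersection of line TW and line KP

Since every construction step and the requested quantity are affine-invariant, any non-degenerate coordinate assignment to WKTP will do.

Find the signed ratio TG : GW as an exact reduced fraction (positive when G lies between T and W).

Set W = (0, 0), K = (1, 0), T = (0, 1), P = (5, 1); any affine frame gives the same invariant.
1. G is the intersection of line TW and line KP ⇒ G = (0, -1/4)
G = T + t·(W−T) with t = 5/4, so TG:GW = t:(1−t) = 5/4:-1/4

TG:GW = -5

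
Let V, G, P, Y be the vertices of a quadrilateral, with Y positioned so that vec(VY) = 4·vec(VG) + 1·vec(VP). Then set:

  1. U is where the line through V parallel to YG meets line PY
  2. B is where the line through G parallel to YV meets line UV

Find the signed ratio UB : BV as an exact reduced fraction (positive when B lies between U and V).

Choose coordinates V = (0, 0), G = (1, 0), P = (0, 1), Y = (4, 1).
1. U is where the line through V parallel to YG meets line PY ⇒ U = (3, 1)
2. B is where the line through G parallel to YV meets line UV ⇒ B = (-3, -1)
B = U + t·(V−U) with t = 2, so UB:BV = t:(1−t) = 2:-1

UB:BV = -2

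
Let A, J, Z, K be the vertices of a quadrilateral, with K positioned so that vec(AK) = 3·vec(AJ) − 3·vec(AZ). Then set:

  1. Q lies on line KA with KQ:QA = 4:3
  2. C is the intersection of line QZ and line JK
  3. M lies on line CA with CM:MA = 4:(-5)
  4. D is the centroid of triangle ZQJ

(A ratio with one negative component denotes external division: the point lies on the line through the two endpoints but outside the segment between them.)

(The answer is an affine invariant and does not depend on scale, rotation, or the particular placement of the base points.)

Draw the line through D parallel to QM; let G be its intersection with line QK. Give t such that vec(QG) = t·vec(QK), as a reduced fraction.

t = 1/36

Set A = (0, 0), J = (1, 0), Z = (0, 1), K = (3, -3); any affine frame gives the same invariant.
1. Q lies on line KA with KQ:QA = 4:3 ⇒ Q = (9/7, -9/7)
2. C is the intersection of line QZ and line JK ⇒ C = (-9/5, 21/5)
3. M lies on line CA with CM:MA = 4:(-5) ⇒ M = (-9, 21)
4. D is the centroid of triangle ZQJ ⇒ D = (16/21, -2/21)
through D parallel to QM: direction (-72/7, 156/7); meets QK at G = (4/3, -4/3)
G = Q + t·(K−Q) with t = 1/36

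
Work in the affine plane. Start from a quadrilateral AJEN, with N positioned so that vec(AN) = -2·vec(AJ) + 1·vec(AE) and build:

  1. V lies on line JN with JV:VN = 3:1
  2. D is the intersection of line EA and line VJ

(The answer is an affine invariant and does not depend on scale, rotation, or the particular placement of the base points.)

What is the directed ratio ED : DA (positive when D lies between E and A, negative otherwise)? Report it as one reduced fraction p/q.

Choose coordinates A = (0, 0), J = (1, 0), E = (0, 1), N = (-2, 1).
1. V lies on line JN with JV:VN = 3:1 ⇒ V = (-5/4, 3/4)
2. D is the intersection of line EA and line VJ ⇒ D = (0, 1/3)
D = E + t·(A−E) with t = 2/3, so ED:DA = t:(1−t) = 2/3:1/3

ED:DA = 2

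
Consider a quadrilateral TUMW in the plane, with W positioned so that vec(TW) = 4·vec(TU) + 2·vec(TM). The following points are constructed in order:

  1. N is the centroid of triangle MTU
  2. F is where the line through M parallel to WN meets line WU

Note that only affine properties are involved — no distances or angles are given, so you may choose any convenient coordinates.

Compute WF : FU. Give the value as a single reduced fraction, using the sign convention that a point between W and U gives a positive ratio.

WF:FU = -9/16

Set T = (0, 0), U = (1, 0), M = (0, 1), W = (4, 2); any affine frame gives the same invariant.
1. N is the centroid of triangle MTU ⇒ N = (1/3, 1/3)
2. F is where the line through M parallel to WN meets line WU ⇒ F = (55/7, 32/7)
F = W + t·(U−W) with t = -9/7, so WF:FU = t:(1−t) = -9/7:16/7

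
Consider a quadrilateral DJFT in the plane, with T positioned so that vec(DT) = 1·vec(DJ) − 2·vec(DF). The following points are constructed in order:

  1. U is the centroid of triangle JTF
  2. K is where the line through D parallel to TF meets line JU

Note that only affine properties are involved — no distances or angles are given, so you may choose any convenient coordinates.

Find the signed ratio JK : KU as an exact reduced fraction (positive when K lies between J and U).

Choose coordinates D = (0, 0), J = (1, 0), F = (0, 1), T = (1, -2).
1. U is the centroid of triangle JTF ⇒ U = (2/3, -1/3)
2. K is where the line through D parallel to TF meets line JU ⇒ K = (1/4, -3/4)
K = J + t·(U−J) with t = 9/4, so JK:KU = t:(1−t) = 9/4:-5/4

JK:KU = -9/5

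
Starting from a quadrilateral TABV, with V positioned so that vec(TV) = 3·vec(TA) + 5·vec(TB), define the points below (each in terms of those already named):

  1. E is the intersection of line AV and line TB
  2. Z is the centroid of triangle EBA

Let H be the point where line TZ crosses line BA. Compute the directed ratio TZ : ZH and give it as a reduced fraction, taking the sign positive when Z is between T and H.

Assign T = (0, 0), A = (1, 0), B = (0, 1), V = (3, 5) — the answer is frame-independent, so this choice is without loss of generality.
1. E is the intersection of line AV and line TB ⇒ E = (0, -5/2)
2. Z is the centroid of triangle EBA ⇒ Z = (1/3, -1/2)
line TZ meets BA at H = (-2, 3)
Z = T + t·(H−T) with t = -1/6, so TZ:ZH = -1/6:7/6

TZ:ZH = -1/7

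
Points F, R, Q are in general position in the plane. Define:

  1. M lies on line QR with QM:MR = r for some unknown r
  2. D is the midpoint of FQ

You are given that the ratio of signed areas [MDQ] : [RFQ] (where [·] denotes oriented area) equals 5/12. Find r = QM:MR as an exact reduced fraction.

r = 5

Assign F = (0, 0), R = (1, 0), Q = (0, 1) — the answer is frame-independent, so this choice is without loss of generality.
1. With QM:MR = r, write λ = r/(r+1) so M = Q + λ·(R−Q); M is affine-linear in λ
2. D is the midpoint of FQ ⇒ D = (0, 1/2)
Every point depending on M is an affine combination of M and λ-independent points, so each such coordinate is linear in λ; the λ² term in each signed area is a multiple of (R−Q)×(R−Q) = 0, so 2·[MDQ] and 2·[RFQ] are each linear in λ. Evaluating at λ=0 and λ=1:
  2·[MDQ] = -1/2·λ,   2·[RFQ] = -1
So [MDQ]:[RFQ] = (-1/2·λ) / (-1). Setting this equal to 5/12:
  -1/2·λ = 5/12·(-1)  ⇒  λ = 5/6
Then r = λ/(1−λ) = (5/6)/(1/6) = 5. Check: with r = 5, M = (5/6, 1/6) and [MDQ]:[RFQ] = 5/12 as required.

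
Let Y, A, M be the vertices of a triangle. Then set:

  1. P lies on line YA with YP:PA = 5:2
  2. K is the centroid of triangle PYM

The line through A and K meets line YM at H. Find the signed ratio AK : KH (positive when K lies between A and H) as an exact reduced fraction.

AK:KH = 16/5

Choose coordinates Y = (0, 0), A = (1, 0), M = (0, 1).
1. P lies on line YA with YP:PA = 5:2 ⇒ P = (5/7, 0)
2. K is the centroid of triangle PYM ⇒ K = (5/21, 1/3)
line AK meets YM at H = (0, 7/16)
K = A + t·(H−A) with t = 16/21, so AK:KH = 16/21:5/21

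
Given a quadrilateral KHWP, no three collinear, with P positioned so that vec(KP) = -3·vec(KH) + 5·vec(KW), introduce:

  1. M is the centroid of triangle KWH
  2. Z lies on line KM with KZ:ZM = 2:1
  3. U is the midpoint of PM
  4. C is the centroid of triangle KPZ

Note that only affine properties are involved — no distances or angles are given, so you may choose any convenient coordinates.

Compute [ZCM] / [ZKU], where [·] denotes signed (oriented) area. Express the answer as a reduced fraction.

Choose coordinates K = (0, 0), H = (1, 0), W = (0, 1), P = (-3, 5).
1. M is the centroid of triangle KWH ⇒ M = (1/3, 1/3)
2. Z lies on line KM with KZ:ZM = 2:1 ⇒ Z = (2/9, 2/9)
3. U is the midpoint of PM ⇒ U = (-4/3, 8/3)
4. C is the centroid of triangle KPZ ⇒ C = (-25/27, 47/27)
2·[ZCM] = -8/27, 2·[ZKU] = -8/9
[ZCM]:[ZKU] = -8/27:-8/9 = 1/3

[ZCM]:[ZKU] = 1/3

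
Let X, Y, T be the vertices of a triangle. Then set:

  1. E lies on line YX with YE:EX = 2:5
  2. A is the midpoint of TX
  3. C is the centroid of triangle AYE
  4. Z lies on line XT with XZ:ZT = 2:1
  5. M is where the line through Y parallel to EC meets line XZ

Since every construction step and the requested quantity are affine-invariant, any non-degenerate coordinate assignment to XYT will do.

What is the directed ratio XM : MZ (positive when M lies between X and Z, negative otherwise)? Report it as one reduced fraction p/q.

XM:MZ = -7/3

Work in coordinates with X = (0, 0), Y = (1, 0), T = (0, 1).
1. E lies on line YX with YE:EX = 2:5 ⇒ E = (5/7, 0)
2. A is the midpoint of TX ⇒ A = (0, 1/2)
3. C is the centroid of triangle AYE ⇒ C = (4/7, 1/6)
4. Z lies on line XT with XZ:ZT = 2:1 ⇒ Z = (0, 2/3)
5. M is where the line through Y parallel to EC meets line XZ ⇒ M = (0, 7/6)
M = X + t·(Z−X) with t = 7/4, so XM:MZ = t:(1−t) = 7/4:-3/4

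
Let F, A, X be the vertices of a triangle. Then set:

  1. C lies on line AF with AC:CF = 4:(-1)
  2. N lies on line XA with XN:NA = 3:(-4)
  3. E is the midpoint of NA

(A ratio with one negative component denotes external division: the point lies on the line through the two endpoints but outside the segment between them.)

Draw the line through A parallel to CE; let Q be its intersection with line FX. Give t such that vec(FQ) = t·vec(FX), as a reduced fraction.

t = 3

Work in coordinates with F = (0, 0), A = (1, 0), X = (0, 1).
1. C lies on line AF with AC:CF = 4:(-1) ⇒ C = (-1/3, 0)
2. N lies on line XA with XN:NA = 3:(-4) ⇒ N = (-3, 4)
3. E is the midpoint of NA ⇒ E = (-1, 2)
through A parallel to CE: direction (-2/3, 2); meets FX at Q = (0, 3)
Q = F + t·(X−F) with t = 3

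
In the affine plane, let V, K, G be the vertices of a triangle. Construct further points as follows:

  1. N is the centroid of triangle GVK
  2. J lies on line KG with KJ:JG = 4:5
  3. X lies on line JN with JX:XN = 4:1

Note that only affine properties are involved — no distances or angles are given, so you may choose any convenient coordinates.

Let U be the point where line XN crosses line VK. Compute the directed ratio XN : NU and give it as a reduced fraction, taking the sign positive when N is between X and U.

Set V = (0, 0), K = (1, 0), G = (0, 1); any affine frame gives the same invariant.
1. N is the centroid of triangle GVK ⇒ N = (1/3, 1/3)
2. J lies on line KG with KJ:JG = 4:5 ⇒ J = (5/9, 4/9)
3. X lies on line JN with JX:XN = 4:1 ⇒ X = (17/45, 16/45)
line XN meets VK at U = (-1/3, 0)
N = X + t·(U−X) with t = 1/16, so XN:NU = 1/16:15/16

XN:NU = 1/15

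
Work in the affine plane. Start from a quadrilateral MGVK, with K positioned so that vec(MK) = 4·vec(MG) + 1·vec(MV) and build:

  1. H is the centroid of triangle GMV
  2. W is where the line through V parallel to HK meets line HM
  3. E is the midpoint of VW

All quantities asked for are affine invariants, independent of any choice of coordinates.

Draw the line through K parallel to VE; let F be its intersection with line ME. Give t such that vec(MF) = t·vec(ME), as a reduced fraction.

Assign M = (0, 0), G = (1, 0), V = (0, 1), K = (4, 1) — the answer is frame-independent, so this choice is without loss of generality.
1. H is the centroid of triangle GMV ⇒ H = (1/3, 1/3)
2. W is where the line through V parallel to HK meets line HM ⇒ W = (11/9, 11/9)
3. E is the midpoint of VW ⇒ E = (11/18, 10/9)
through K parallel to VE: direction (11/18, 1/9); meets ME at F = (1/6, 10/33)
F = M + t·(E−M) with t = 3/11

t = 3/11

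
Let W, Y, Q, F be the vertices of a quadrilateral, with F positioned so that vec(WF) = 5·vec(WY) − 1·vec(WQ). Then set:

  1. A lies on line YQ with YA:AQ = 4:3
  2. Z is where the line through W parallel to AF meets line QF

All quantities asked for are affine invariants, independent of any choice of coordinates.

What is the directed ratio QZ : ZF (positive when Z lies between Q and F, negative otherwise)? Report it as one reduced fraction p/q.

Work in coordinates with W = (0, 0), Y = (1, 0), Q = (0, 1), F = (5, -1).
1. A lies on line YQ with YA:AQ = 4:3 ⇒ A = (3/7, 4/7)
2. Z is where the line through W parallel to AF meets line QF ⇒ Z = (160/9, -55/9)
Z = Q + t·(F−Q) with t = 32/9, so QZ:ZF = t:(1−t) = 32/9:-23/9

QZ:ZF = -32/23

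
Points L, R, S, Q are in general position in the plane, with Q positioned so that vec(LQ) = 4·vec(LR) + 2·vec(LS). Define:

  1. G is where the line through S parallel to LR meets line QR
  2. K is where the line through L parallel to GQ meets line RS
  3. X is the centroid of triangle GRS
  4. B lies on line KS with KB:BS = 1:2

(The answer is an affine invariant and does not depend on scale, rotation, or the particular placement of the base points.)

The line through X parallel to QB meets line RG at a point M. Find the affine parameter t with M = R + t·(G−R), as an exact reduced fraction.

Set L = (0, 0), R = (1, 0), S = (0, 1), Q = (4, 2); any affine frame gives the same invariant.
1. G is where the line through S parallel to LR meets line QR ⇒ G = (5/2, 1)
2. K is where the line through L parallel to GQ meets line RS ⇒ K = (3/5, 2/5)
3. X is the centroid of triangle GRS ⇒ X = (7/6, 2/3)
4. B lies on line KS with KB:BS = 1:2 ⇒ B = (2/5, 3/5)
through X parallel to QB: direction (-18/5, -7/5); meets RG at M = (19/6, 13/9)
M = R + t·(G−R) with t = 13/9

t = 13/9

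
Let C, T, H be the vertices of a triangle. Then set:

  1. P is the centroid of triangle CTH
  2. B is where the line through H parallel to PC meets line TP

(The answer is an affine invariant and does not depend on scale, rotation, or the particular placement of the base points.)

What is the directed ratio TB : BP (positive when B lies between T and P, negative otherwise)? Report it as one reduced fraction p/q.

TB:BP = -2

Work in coordinates with C = (0, 0), T = (1, 0), H = (0, 1).
1. P is the centroid of triangle CTH ⇒ P = (1/3, 1/3)
2. B is where the line through H parallel to PC meets line TP ⇒ B = (-1/3, 2/3)
B = T + t·(P−T) with t = 2, so TB:BP = t:(1−t) = 2:-1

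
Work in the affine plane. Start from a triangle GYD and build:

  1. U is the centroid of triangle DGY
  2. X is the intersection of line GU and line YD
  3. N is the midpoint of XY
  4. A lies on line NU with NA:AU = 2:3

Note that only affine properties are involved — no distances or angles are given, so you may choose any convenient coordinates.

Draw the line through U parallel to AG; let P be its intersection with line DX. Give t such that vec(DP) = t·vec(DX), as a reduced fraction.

Assign G = (0, 0), Y = (1, 0), D = (0, 1) — the answer is frame-independent, so this choice is without loss of generality.
1. U is the centroid of triangle DGY ⇒ U = (1/3, 1/3)
2. X is the intersection of line GU and line YD ⇒ X = (1/2, 1/2)
3. N is the midpoint of XY ⇒ N = (3/4, 1/4)
4. A lies on line NU with NA:AU = 2:3 ⇒ A = (7/12, 17/60)
through U parallel to AG: direction (-7/12, -17/60); meets DX at P = (29/52, 23/52)
P = D + t·(X−D) with t = 29/26

t = 29/26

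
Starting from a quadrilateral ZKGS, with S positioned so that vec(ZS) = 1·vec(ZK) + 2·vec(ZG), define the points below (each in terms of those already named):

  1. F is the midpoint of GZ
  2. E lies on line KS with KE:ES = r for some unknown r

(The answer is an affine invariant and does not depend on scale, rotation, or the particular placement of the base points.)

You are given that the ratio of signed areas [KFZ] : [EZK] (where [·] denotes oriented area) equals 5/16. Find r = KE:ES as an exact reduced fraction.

Assign Z = (0, 0), K = (1, 0), G = (0, 1), S = (1, 2) — the answer is frame-independent, so this choice is without loss of generality.
1. F is the midpoint of GZ ⇒ F = (0, 1/2)
2. With KE:ES = r, write λ = r/(r+1) so E = K + λ·(S−K); E is affine-linear in λ
Every point depending on E is an affine combination of E and λ-independent points, so each such coordinate is linear in λ; the λ² term in each signed area is a multiple of (S−K)×(S−K) = 0, so 2·[KFZ] and 2·[EZK] are each linear in λ. Evaluating at λ=0 and λ=1:
  2·[KFZ] = 1/2,   2·[EZK] = 2·λ
So [KFZ]:[EZK] = (1/2) / (2·λ). Setting this equal to 5/16:
  1/2 = 5/16·(2·λ)  ⇒  λ = 4/5
Then r = λ/(1−λ) = (4/5)/(1/5) = 4. Check: with r = 4, E = (1, 8/5) and [KFZ]:[EZK] = 5/16 as required.

r = 4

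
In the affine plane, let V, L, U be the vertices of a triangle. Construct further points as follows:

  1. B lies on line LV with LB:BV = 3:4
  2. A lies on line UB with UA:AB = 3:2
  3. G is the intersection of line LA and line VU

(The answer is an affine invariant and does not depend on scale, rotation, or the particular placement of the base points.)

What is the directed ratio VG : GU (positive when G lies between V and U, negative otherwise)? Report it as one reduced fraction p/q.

VG:GU = 14/9

Set V = (0, 0), L = (1, 0), U = (0, 1); any affine frame gives the same invariant.
1. B lies on line LV with LB:BV = 3:4 ⇒ B = (4/7, 0)
2. A lies on line UB with UA:AB = 3:2 ⇒ A = (12/35, 2/5)
3. G is the intersection of line LA and line VU ⇒ G = (0, 14/23)
G = V + t·(U−V) with t = 14/23, so VG:GU = t:(1−t) = 14/23:9/23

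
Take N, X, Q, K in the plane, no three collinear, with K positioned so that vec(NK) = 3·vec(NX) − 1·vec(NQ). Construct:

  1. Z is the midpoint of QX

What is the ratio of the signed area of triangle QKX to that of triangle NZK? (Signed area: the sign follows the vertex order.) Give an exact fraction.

[QKX]:[NZK] = 1/2

Choose coordinates N = (0, 0), X = (1, 0), Q = (0, 1), K = (3, -1).
1. Z is the midpoint of QX ⇒ Z = (1/2, 1/2)
2·[QKX] = -1, 2·[NZK] = -2
[QKX]:[NZK] = -1:-2 = 1/2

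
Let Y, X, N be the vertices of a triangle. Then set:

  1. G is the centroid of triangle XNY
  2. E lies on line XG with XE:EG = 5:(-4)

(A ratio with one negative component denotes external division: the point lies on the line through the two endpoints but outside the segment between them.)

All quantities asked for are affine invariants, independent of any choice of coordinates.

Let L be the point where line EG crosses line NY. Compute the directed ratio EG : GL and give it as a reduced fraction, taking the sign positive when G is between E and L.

EG:GL = -8

Set Y = (0, 0), X = (1, 0), N = (0, 1); any affine frame gives the same invariant.
1. G is the centroid of triangle XNY ⇒ G = (1/3, 1/3)
2. E lies on line XG with XE:EG = 5:(-4) ⇒ E = (-7/3, 5/3)
line EG meets NY at L = (0, 1/2)
G = E + t·(L−E) with t = 8/7, so EG:GL = 8/7:-1/7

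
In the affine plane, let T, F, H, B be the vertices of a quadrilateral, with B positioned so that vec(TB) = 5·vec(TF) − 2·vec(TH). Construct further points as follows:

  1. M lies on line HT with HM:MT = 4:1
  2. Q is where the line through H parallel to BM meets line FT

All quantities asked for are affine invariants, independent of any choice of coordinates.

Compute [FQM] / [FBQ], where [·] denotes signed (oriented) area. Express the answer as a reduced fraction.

[FQM]:[FBQ] = 1/10

Work in coordinates with T = (0, 0), F = (1, 0), H = (0, 1), B = (5, -2).
1. M lies on line HT with HM:MT = 4:1 ⇒ M = (0, 1/5)
2. Q is where the line through H parallel to BM meets line FT ⇒ Q = (25/11, 0)
2·[FQM] = 14/55, 2·[FBQ] = 28/11
[FQM]:[FBQ] = 14/55:28/11 = 1/10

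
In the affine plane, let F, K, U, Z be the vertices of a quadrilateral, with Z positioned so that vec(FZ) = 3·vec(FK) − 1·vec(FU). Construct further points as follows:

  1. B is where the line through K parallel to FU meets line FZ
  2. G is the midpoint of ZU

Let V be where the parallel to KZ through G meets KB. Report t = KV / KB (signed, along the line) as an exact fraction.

Choose coordinates F = (0, 0), K = (1, 0), U = (0, 1), Z = (3, -1).
1. B is where the line through K parallel to FU meets line FZ ⇒ B = (1, -1/3)
2. G is the midpoint of ZU ⇒ G = (3/2, 0)
through G parallel to KZ: direction (2, -1); meets KB at V = (1, 1/4)
V = K + t·(B−K) with t = -3/4

t = -3/4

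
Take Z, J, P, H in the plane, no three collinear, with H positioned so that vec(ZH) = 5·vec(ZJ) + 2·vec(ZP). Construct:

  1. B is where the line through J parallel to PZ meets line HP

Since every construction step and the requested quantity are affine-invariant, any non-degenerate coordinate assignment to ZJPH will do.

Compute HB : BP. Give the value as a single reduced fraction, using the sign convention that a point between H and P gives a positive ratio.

Set Z = (0, 0), J = (1, 0), P = (0, 1), H = (5, 2); any affine frame gives the same invariant.
1. B is where the line through J parallel to PZ meets line HP ⇒ B = (1, 6/5)
B = H + t·(P−H) with t = 4/5, so HB:BP = t:(1−t) = 4/5:1/5

HB:BP = 4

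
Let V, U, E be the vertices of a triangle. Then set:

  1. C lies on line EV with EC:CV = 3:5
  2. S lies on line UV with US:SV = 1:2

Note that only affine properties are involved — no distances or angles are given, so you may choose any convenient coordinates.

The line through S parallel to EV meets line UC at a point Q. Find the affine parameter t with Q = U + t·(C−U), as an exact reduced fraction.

Assign V = (0, 0), U = (1, 0), E = (0, 1) — the answer is frame-independent, so this choice is without loss of generality.
1. C lies on line EV with EC:CV = 3:5 ⇒ C = (0, 5/8)
2. S lies on line UV with US:SV = 1:2 ⇒ S = (2/3, 0)
through S parallel to EV: direction (0, -1); meets UC at Q = (2/3, 5/24)
Q = U + t·(C−U) with t = 1/3

t = 1/3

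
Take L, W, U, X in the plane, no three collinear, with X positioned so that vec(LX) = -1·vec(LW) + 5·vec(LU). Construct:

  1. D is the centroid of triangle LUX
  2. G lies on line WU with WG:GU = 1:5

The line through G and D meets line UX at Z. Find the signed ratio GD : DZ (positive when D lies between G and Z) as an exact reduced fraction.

Work in coordinates with L = (0, 0), W = (1, 0), U = (0, 1), X = (-1, 5).
1. D is the centroid of triangle LUX ⇒ D = (-1/3, 2)
2. G lies on line WU with WG:GU = 1:5 ⇒ G = (5/6, 1/6)
line GD meets UX at Z = (-10/51, 91/51)
D = G + t·(Z−G) with t = 17/15, so GD:DZ = 17/15:-2/15

GD:DZ = -17/2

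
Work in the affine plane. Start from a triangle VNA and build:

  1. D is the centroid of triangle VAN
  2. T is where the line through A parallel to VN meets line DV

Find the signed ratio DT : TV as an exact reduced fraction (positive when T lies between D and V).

Assign V = (0, 0), N = (1, 0), A = (0, 1) — the answer is frame-independent, so this choice is without loss of generality.
1. D is the centroid of triangle VAN ⇒ D = (1/3, 1/3)
2. T is where the line through A parallel to VN meets line DV ⇒ T = (1, 1)
T = D + t·(V−D) with t = -2, so DT:TV = t:(1−t) = -2:3

DT:TV = -2/3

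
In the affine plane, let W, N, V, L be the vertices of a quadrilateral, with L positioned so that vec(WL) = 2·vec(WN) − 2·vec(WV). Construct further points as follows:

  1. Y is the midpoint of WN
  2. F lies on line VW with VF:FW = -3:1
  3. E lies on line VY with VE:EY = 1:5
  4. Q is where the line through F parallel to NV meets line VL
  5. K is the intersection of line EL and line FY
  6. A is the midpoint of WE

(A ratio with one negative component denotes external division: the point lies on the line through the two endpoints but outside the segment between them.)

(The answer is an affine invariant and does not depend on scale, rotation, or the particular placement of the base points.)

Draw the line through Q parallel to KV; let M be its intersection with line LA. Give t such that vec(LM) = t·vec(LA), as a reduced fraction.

Set W = (0, 0), N = (1, 0), V = (0, 1), L = (2, -2); any affine frame gives the same invariant.
1. Y is the midpoint of WN ⇒ Y = (1/2, 0)
2. F lies on line VW with VF:FW = -3:1 ⇒ F = (0, -1/2)
3. E lies on line VY with VE:EY = 1:5 ⇒ E = (1/12, 5/6)
4. Q is where the line through F parallel to NV meets line VL ⇒ Q = (3, -7/2)
5. K is the intersection of line EL and line FY ⇒ K = (67/114, 5/57)
6. A is the midpoint of WE ⇒ A = (1/24, 5/12)
through Q parallel to KV: direction (-67/114, 52/57); meets LA at M = (4337/2004, -2207/1002)
M = L + t·(A−L) with t = -14/167

t = -14/167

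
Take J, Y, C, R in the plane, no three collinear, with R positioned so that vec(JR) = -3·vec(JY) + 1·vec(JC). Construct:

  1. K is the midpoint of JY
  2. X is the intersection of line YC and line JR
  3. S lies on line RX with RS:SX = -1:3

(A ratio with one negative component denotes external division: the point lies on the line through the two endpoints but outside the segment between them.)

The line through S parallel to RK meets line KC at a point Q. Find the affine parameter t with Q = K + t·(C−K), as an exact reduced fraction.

Work in coordinates with J = (0, 0), Y = (1, 0), C = (0, 1), R = (-3, 1).
1. K is the midpoint of JY ⇒ K = (1/2, 0)
2. X is the intersection of line YC and line JR ⇒ X = (3/2, -1/2)
3. S lies on line RX with RS:SX = -1:3 ⇒ S = (-21/4, 7/4)
through S parallel to RK: direction (7/2, -1); meets KC at Q = (7/16, 1/8)
Q = K + t·(C−K) with t = 1/8

t = 1/8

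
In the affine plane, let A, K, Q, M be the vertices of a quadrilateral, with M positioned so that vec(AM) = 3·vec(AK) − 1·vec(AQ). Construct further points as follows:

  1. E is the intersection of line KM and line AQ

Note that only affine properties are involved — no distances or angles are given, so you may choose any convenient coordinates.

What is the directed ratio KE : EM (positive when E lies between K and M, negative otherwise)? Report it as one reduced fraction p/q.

Assign A = (0, 0), K = (1, 0), Q = (0, 1), M = (3, -1) — the answer is frame-independent, so this choice is without loss of generality.
1. E is the intersection of line KM and line AQ ⇒ E = (0, 1/2)
E = K + t·(M−K) with t = -1/2, so KE:EM = t:(1−t) = -1/2:3/2

KE:EM = -1/3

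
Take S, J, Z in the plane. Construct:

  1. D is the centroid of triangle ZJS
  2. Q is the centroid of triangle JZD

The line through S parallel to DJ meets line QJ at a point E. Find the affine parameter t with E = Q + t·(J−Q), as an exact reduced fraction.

Choose coordinates S = (0, 0), J = (1, 0), Z = (0, 1).
1. D is the centroid of triangle ZJS ⇒ D = (1/3, 1/3)
2. Q is the centroid of triangle JZD ⇒ Q = (4/9, 4/9)
through S parallel to DJ: direction (2/3, -1/3); meets QJ at E = (8/3, -4/3)
E = Q + t·(J−Q) with t = 4

t = 4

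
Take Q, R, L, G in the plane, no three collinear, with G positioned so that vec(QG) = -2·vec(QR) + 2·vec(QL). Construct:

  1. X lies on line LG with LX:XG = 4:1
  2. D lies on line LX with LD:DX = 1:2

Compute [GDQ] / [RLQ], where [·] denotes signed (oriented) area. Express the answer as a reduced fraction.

Work in coordinates with Q = (0, 0), R = (1, 0), L = (0, 1), G = (-2, 2).
1. X lies on line LG with LX:XG = 4:1 ⇒ X = (-8/5, 9/5)
2. D lies on line LX with LD:DX = 1:2 ⇒ D = (-8/15, 19/15)
2·[GDQ] = -22/15, 2·[RLQ] = 1
[GDQ]:[RLQ] = -22/15:1 = -22/15

[GDQ]:[RLQ] = -22/15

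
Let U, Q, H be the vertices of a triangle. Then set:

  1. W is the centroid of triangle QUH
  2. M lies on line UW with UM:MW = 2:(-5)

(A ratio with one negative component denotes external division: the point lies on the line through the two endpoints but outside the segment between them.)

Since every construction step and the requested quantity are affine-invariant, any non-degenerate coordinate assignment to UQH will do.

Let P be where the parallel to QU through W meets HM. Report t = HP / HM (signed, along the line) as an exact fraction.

Set U = (0, 0), Q = (1, 0), H = (0, 1); any affine frame gives the same invariant.
1. W is the centroid of triangle QUH ⇒ W = (1/3, 1/3)
2. M lies on line UW with UM:MW = 2:(-5) ⇒ M = (-2/9, -2/9)
through W parallel to QU: direction (-1, 0); meets HM at P = (-4/33, 1/3)
P = H + t·(M−H) with t = 6/11

t = 6/11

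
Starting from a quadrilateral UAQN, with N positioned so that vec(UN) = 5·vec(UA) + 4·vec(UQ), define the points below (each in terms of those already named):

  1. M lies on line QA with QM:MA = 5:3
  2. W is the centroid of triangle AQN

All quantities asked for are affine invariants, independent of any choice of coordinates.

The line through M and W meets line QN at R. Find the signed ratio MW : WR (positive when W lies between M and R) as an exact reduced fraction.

MW:WR = 7/8

Assign U = (0, 0), A = (1, 0), Q = (0, 1), N = (5, 4) — the answer is frame-independent, so this choice is without loss of generality.
1. M lies on line QA with QM:MA = 5:3 ⇒ M = (5/8, 3/8)
2. W is the centroid of triangle AQN ⇒ W = (2, 5/3)
line MW meets QN at R = (25/7, 22/7)
W = M + t·(R−M) with t = 7/15, so MW:WR = 7/15:8/15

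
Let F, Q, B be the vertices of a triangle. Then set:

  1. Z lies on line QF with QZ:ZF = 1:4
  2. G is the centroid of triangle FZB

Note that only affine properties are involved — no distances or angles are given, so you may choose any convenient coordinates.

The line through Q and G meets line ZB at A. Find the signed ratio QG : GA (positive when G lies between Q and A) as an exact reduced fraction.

QG:GA = -7/4

Work in coordinates with F = (0, 0), Q = (1, 0), B = (0, 1).
1. Z lies on line QF with QZ:ZF = 1:4 ⇒ Z = (4/5, 0)
2. G is the centroid of triangle FZB ⇒ G = (4/15, 1/3)
line QG meets ZB at A = (24/35, 1/7)
G = Q + t·(A−Q) with t = 7/3, so QG:GA = 7/3:-4/3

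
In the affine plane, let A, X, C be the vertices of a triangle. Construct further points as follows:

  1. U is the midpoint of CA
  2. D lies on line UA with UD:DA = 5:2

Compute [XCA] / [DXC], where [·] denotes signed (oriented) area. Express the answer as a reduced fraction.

[XCA]:[DXC] = 7/6

Work in coordinates with A = (0, 0), X = (1, 0), C = (0, 1).
1. U is the midpoint of CA ⇒ U = (0, 1/2)
2. D lies on line UA with UD:DA = 5:2 ⇒ D = (0, 1/7)
2·[XCA] = 1, 2·[DXC] = 6/7
[XCA]:[DXC] = 1:6/7 = 7/6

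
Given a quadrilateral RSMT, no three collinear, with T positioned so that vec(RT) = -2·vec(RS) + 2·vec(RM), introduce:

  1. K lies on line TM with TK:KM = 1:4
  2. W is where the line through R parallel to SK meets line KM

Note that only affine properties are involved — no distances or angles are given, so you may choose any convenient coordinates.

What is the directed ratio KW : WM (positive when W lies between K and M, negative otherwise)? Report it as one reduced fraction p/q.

Set R = (0, 0), S = (1, 0), M = (0, 1), T = (-2, 2); any affine frame gives the same invariant.
1. K lies on line TM with TK:KM = 1:4 ⇒ K = (-8/5, 9/5)
2. W is where the line through R parallel to SK meets line KM ⇒ W = (-26/5, 18/5)
W = K + t·(M−K) with t = -9/4, so KW:WM = t:(1−t) = -9/4:13/4

KW:WM = -9/13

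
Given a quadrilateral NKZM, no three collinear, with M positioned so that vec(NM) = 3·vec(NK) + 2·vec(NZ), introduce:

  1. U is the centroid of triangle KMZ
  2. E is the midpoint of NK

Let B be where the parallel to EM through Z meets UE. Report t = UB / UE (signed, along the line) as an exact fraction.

Choose coordinates N = (0, 0), K = (1, 0), Z = (0, 1), M = (3, 2).
1. U is the centroid of triangle KMZ ⇒ U = (4/3, 1)
2. E is the midpoint of NK ⇒ E = (1/2, 0)
through Z parallel to EM: direction (5/2, 2); meets UE at B = (4, 21/5)
B = U + t·(E−U) with t = -16/5

t = -16/5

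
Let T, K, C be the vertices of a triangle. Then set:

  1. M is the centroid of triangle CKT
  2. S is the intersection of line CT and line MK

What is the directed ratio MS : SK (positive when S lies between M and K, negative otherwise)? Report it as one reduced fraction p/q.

MS:SK = -1/3

Set T = (0, 0), K = (1, 0), C = (0, 1); any affine frame gives the same invariant.
1. M is the centroid of triangle CKT ⇒ M = (1/3, 1/3)
2. S is the intersection of line CT and line MK ⇒ S = (0, 1/2)
S = M + t·(K−M) with t = -1/2, so MS:SK = t:(1−t) = -1/2:3/2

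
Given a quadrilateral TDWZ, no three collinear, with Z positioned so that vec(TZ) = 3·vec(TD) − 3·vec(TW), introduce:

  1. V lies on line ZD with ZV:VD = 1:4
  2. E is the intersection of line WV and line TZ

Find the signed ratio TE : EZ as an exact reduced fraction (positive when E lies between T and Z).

TE:EZ = -13

Assign T = (0, 0), D = (1, 0), W = (0, 1), Z = (3, -3) — the answer is frame-independent, so this choice is without loss of generality.
1. V lies on line ZD with ZV:VD = 1:4 ⇒ V = (13/5, -12/5)
2. E is the intersection of line WV and line TZ ⇒ E = (13/4, -13/4)
E = T + t·(Z−T) with t = 13/12, so TE:EZ = t:(1−t) = 13/12:-1/12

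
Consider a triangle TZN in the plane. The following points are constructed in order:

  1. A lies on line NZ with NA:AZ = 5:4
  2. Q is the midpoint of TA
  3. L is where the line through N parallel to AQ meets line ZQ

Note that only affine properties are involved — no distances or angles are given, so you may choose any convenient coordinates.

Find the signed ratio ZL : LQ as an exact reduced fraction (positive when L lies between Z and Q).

ZL:LQ = -9/5

Work in coordinates with T = (0, 0), Z = (1, 0), N = (0, 1).
1. A lies on line NZ with NA:AZ = 5:4 ⇒ A = (5/9, 4/9)
2. Q is the midpoint of TA ⇒ Q = (5/18, 2/9)
3. L is where the line through N parallel to AQ meets line ZQ ⇒ L = (-5/8, 1/2)
L = Z + t·(Q−Z) with t = 9/4, so ZL:LQ = t:(1−t) = 9/4:-5/4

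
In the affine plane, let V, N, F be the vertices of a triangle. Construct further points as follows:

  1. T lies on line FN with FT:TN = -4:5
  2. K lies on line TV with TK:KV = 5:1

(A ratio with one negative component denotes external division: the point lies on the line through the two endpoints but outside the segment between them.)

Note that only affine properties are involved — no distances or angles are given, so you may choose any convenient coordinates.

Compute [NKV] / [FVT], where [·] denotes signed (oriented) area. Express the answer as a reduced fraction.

[NKV]:[FVT] = -5/24

Set V = (0, 0), N = (1, 0), F = (0, 1); any affine frame gives the same invariant.
1. T lies on line FN with FT:TN = -4:5 ⇒ T = (-4, 5)
2. K lies on line TV with TK:KV = 5:1 ⇒ K = (-2/3, 5/6)
2·[NKV] = 5/6, 2·[FVT] = -4
[NKV]:[FVT] = 5/6:-4 = -5/24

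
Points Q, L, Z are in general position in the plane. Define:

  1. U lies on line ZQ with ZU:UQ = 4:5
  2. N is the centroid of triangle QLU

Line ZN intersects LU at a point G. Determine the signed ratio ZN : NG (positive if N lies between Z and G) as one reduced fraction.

Work in coordinates with Q = (0, 0), L = (1, 0), Z = (0, 1).
1. U lies on line ZQ with ZU:UQ = 4:5 ⇒ U = (0, 5/9)
2. N is the centroid of triangle QLU ⇒ N = (1/3, 5/27)
line ZN meets LU at G = (4/17, 65/153)
N = Z + t·(G−Z) with t = 17/12, so ZN:NG = 17/12:-5/12

ZN:NG = -17/5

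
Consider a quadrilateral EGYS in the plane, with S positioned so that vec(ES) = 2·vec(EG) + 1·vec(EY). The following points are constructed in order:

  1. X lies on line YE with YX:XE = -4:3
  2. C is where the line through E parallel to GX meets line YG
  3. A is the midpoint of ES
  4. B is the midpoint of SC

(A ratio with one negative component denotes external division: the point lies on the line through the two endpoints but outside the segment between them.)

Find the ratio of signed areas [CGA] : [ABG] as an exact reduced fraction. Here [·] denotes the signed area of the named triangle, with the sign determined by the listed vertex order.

[CGA]:[ABG] = -6

Choose coordinates E = (0, 0), G = (1, 0), Y = (0, 1), S = (2, 1).
1. X lies on line YE with YX:XE = -4:3 ⇒ X = (0, -3)
2. C is where the line through E parallel to GX meets line YG ⇒ C = (1/4, 3/4)
3. A is the midpoint of ES ⇒ A = (1, 1/2)
4. B is the midpoint of SC ⇒ B = (9/8, 7/8)
2·[CGA] = 3/8, 2·[ABG] = -1/16
[CGA]:[ABG] = 3/8:-1/16 = -6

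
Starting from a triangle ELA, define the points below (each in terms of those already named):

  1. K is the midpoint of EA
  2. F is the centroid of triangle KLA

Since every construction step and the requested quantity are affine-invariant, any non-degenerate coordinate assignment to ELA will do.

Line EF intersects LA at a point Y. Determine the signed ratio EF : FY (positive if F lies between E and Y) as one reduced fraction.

EF:FY = 5

Set E = (0, 0), L = (1, 0), A = (0, 1); any affine frame gives the same invariant.
1. K is the midpoint of EA ⇒ K = (0, 1/2)
2. F is the centroid of triangle KLA ⇒ F = (1/3, 1/2)
line EF meets LA at Y = (2/5, 3/5)
F = E + t·(Y−E) with t = 5/6, so EF:FY = 5/6:1/6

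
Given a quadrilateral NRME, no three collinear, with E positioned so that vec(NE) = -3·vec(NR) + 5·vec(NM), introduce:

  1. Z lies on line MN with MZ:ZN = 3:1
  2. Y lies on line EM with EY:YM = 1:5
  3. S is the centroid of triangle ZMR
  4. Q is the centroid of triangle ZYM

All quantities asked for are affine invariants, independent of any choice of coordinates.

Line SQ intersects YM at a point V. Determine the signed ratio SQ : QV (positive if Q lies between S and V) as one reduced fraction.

SQ:QV = -4/9

Work in coordinates with N = (0, 0), R = (1, 0), M = (0, 1), E = (-3, 5).
1. Z lies on line MN with MZ:ZN = 3:1 ⇒ Z = (0, 1/4)
2. Y lies on line EM with EY:YM = 1:5 ⇒ Y = (-5/2, 13/3)
3. S is the centroid of triangle ZMR ⇒ S = (1/3, 5/12)
4. Q is the centroid of triangle ZYM ⇒ Q = (-5/6, 67/36)
line SQ meets YM at V = (43/24, -25/18)
Q = S + t·(V−S) with t = -4/5, so SQ:QV = -4/5:9/5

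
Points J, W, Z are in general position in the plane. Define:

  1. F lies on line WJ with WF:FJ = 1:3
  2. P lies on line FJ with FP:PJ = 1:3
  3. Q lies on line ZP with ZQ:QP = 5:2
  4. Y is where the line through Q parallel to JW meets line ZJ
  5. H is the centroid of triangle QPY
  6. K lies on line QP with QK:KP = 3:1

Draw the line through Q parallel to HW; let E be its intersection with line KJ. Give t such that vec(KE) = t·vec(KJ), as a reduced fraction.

t = -24/29

Work in coordinates with J = (0, 0), W = (1, 0), Z = (0, 1).
1. F lies on line WJ with WF:FJ = 1:3 ⇒ F = (3/4, 0)
2. P lies on line FJ with FP:PJ = 1:3 ⇒ P = (9/16, 0)
3. Q lies on line ZP with ZQ:QP = 5:2 ⇒ Q = (45/112, 2/7)
4. Y is where the line through Q parallel to JW meets line ZJ ⇒ Y = (0, 2/7)
5. H is the centroid of triangle QPY ⇒ H = (9/28, 4/21)
6. K lies on line QP with QK:KP = 3:1 ⇒ K = (117/224, 1/14)
through Q parallel to HW: direction (19/28, -4/21); meets KJ at E = (6201/6496, 53/406)
E = K + t·(J−K) with t = -24/29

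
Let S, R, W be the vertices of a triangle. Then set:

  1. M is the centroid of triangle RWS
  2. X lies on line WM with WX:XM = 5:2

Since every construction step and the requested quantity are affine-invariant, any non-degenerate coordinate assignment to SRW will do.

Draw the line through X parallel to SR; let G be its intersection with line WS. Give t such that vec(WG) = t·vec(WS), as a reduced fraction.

Choose coordinates S = (0, 0), R = (1, 0), W = (0, 1).
1. M is the centroid of triangle RWS ⇒ M = (1/3, 1/3)
2. X lies on line WM with WX:XM = 5:2 ⇒ X = (5/21, 11/21)
through X parallel to SR: direction (1, 0); meets WS at G = (0, 11/21)
G = W + t·(S−W) with t = 10/21

t = 10/21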